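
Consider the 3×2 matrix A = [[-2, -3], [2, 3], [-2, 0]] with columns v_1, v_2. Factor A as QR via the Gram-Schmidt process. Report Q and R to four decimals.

Q = [[-0.5774, -0.4082], [0.5774, 0.4082], [-0.5774, 0.8165]], R = [[3.4641, 3.4641], [0.0000, 2.4495]]

v_1 = (-2, 2, -2); ‖v_1‖ = 3.4641, so q_1 = (-0.5774, 0.5774, -0.5774).
q_1·v_2 = (-0.5774)·(-3) + 0.5774·3 + (-0.5774)·0 = 3.4641.
u_2 = v_2 − 3.4641·q_1 = (-1.0000, 1.0000, 2.0000).
‖u_2‖ = 2.4495, so q_2 = (-0.4082, 0.4082, 0.8165).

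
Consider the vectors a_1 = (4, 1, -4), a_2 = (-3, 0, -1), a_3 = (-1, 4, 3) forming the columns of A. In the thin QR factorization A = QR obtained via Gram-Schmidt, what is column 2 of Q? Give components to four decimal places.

q_2 = (-0.7151, 0.0854, -0.6938)

a_1 = (4, 1, -4); ‖a_1‖ = 5.7446, so q_1 = (0.6963, 0.1741, -0.6963).
q_1·a_2 = 0.6963·(-3) + 0.1741·0 + (-0.6963)·(-1) = -1.3926.
u_2 = a_2 + 1.3926·q_1 = (-2.0303, 0.2424, -1.9697).
‖u_2‖ = 2.8391, so q_2 = (-0.7151, 0.0854, -0.6938).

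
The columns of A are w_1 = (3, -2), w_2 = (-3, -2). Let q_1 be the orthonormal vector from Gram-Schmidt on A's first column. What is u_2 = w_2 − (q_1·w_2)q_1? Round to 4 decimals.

w_1 = (3, -2); ‖w_1‖ = 3.6056, so q_1 = (0.8321, -0.5547).
q_1·w_2 = 0.8321·(-3) + (-0.5547)·(-2) = -1.3868.
u_2 = w_2 + 1.3868·q_1 = (-1.8462, -2.7692).

u_2 = (-1.8462, -2.7692)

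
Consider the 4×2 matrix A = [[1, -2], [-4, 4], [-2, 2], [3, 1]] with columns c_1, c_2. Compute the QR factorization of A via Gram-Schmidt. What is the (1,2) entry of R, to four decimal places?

r_{12} = -3.4689

c_1 = (1, -4, -2, 3); ‖c_1‖ = 5.4772, so q_1 = (0.1826, -0.7303, -0.3651, 0.5477).
r_{12} = q_1·c_2 = -3.4689.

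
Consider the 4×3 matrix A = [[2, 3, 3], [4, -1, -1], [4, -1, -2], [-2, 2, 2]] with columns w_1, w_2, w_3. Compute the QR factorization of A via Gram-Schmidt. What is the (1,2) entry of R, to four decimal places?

r_{12} = -0.9487

w_1 = (2, 4, 4, -2); ‖w_1‖ = 6.3246, so q_1 = (0.3162, 0.6325, 0.6325, -0.3162).
r_{12} = q_1·w_2 = -0.9487.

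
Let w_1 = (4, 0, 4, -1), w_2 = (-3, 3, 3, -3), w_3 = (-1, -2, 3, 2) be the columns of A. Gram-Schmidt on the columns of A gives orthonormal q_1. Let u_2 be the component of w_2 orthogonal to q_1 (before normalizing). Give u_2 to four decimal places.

u_2 = (-3.3636, 3.0000, 2.6364, -2.9091)

q_1 = w_1/‖w_1‖ = (4, 0, 4, -1)/5.7446 = (0.6963, 0.0000, 0.6963, -0.1741).
r_{12} = q_1·w_2 = 0.5222.
u_2 = w_2 − 0.5222·q_1 = (-3.3636, 3.0000, 2.6364, -2.9091).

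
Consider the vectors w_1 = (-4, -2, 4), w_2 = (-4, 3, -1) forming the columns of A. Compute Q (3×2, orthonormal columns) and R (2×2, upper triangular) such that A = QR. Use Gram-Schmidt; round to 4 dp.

w_1 = (-4, -2, 4); ‖w_1‖ = 6.0000, so e_1 = (-0.6667, -0.3333, 0.6667).
e_1·w_2 = (-0.6667)·(-4) + (-0.3333)·3 + 0.6667·(-1) = 1.0000.
u_2 = w_2 − 1.0000·e_1 = (-3.3333, 3.3333, -1.6667).
‖u_2‖ = 5.0000, so e_2 = (-0.6667, 0.6667, -0.3333).

Q = [[-0.6667, -0.6667], [-0.3333, 0.6667], [0.6667, -0.3333]], R = [[6.0000, 1.0000], [0.0000, 5.0000]]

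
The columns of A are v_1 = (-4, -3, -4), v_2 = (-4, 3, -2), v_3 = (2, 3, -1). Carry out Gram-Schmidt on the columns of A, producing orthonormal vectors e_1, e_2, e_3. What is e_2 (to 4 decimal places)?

e_2 = (-0.5231, 0.8450, -0.1107)

v_1 = (-4, -3, -4); ‖v_1‖ = 6.4031, so e_1 = (-0.6247, -0.4685, -0.6247).
e_1·v_2 = (-0.6247)·(-4) + (-0.4685)·3 + (-0.6247)·(-2) = 2.3426.
u_2 = v_2 − 2.3426·e_1 = (-2.5366, 4.0976, -0.5366).
‖u_2‖ = 4.8489, so e_2 = (-0.5231, 0.8450, -0.1107).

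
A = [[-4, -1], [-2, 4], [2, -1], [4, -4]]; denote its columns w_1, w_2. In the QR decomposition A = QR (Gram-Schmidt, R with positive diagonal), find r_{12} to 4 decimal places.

r_{12} = -3.4785

w_1 = (-4, -2, 2, 4); ‖w_1‖ = 6.3246, so e_1 = (-0.6325, -0.3162, 0.3162, 0.6325).
r_{12} = e_1·w_2 = -3.4785.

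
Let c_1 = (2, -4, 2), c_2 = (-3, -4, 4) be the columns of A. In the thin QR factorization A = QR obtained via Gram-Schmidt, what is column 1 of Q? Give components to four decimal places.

q_1 = (0.4082, -0.8165, 0.4082)

q_1 = c_1/‖c_1‖ = (2, -4, 2)/4.8990 = (0.4082, -0.8165, 0.4082).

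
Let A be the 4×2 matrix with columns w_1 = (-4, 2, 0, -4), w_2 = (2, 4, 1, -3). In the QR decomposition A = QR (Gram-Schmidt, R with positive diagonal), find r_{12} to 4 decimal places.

r_{12} = 2.0000

q_1 = w_1/‖w_1‖ = (-4, 2, 0, -4)/6.0000 = (-0.6667, 0.3333, 0.0000, -0.6667).
r_{12} = q_1·w_2 = 2.0000.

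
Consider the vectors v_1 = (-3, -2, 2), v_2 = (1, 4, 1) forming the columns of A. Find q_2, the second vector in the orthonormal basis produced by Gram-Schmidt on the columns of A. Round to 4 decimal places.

q_2 = (-0.1617, 0.8085, 0.5659)

q_1 = v_1/‖v_1‖ = (-3, -2, 2)/4.1231 = (-0.7276, -0.4851, 0.4851).
r_{12} = q_1·v_2 = -2.1828.
u_2 = v_2 + 2.1828·q_1 = (-0.5882, 2.9412, 2.0588).
‖u_2‖ = 3.6380, so q_2 = (-0.1617, 0.8085, 0.5659).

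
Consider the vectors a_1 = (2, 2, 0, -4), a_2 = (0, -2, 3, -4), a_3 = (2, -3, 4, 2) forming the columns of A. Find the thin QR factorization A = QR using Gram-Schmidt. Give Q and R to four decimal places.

q_1 = a_1/‖a_1‖ = (2, 2, 0, -4)/4.8990 = (0.4082, 0.4082, 0.0000, -0.8165).
r_{12} = q_1·a_2 = 2.4495.
u_2 = a_2 − 2.4495·q_1 = (-1.0000, -3.0000, 3.0000, -2.0000).
‖u_2‖ = 4.7958, so q_2 = (-0.2085, -0.6255, 0.6255, -0.4170).
r_{13} = q_1·a_3 = -2.0412; r_{23} = q_2·a_3 = 3.1277.
u_3 = a_3 + 2.0412·q_1 − 3.1277·q_2 = (3.4855, -0.2101, 2.0435, 1.6377).
‖u_3‖ = 4.3647, so q_3 = (0.7986, -0.0481, 0.4682, 0.3752).

Q = [[0.4082, -0.2085, 0.7986], [0.4082, -0.6255, -0.0481], [0.0000, 0.6255, 0.4682], [-0.8165, -0.4170, 0.3752]], R = [[4.8990, 2.4495, -2.0412], [0.0000, 4.7958, 3.1277], [0.0000, 0.0000, 4.3647]]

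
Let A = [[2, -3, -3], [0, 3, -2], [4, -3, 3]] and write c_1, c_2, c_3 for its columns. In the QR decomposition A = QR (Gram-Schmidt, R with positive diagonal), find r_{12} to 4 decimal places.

r_{12} = -4.0249

c_1 = (2, 0, 4); ‖c_1‖ = 4.4721, so q_1 = (0.4472, 0.0000, 0.8944).
r_{12} = q_1·c_2 = -4.0249.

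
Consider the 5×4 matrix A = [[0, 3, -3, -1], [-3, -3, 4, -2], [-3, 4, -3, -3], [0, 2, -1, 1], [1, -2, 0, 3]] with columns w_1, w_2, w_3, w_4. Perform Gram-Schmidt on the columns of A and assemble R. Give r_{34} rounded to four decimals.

w_1 = (0, -3, -3, 0, 1); ‖w_1‖ = 4.3589, so q_1 = (0.0000, -0.6882, -0.6882, 0.0000, 0.2294).
q_1·w_2 = 0.0000·3 + (-0.6882)·(-3) + (-0.6882)·4 + 0.0000·2 + 0.2294·(-2) = -1.1471.
u_2 = w_2 + 1.1471·q_1 = (3.0000, -3.7895, 3.2105, 2.0000, -1.7368).
‖u_2‖ = 6.3784, so q_2 = (0.4703, -0.5941, 0.5033, 0.3136, -0.2723).
q_1·w_3 = 0.0000·(-3) + (-0.6882)·4 + (-0.6882)·(-3) + 0.0000·(-1) + 0.2294·0 = -0.6882; q_2·w_3 = 0.4703·(-3) + (-0.5941)·4 + 0.5033·(-3) + 0.3136·(-1) + (-0.2723)·0 = -5.6110.
u_3 = w_3 + 0.6882·q_1 + 5.6110·q_2 = (-0.3609, 0.1928, -0.6494, 0.7594, -1.3700).
‖u_3‖ = 1.7443, so q_3 = (-0.2069, 0.1105, -0.3723, 0.4353, -0.7854).
r_{34} = q_3·w_4 = -0.8180.

r_{34} = -0.8180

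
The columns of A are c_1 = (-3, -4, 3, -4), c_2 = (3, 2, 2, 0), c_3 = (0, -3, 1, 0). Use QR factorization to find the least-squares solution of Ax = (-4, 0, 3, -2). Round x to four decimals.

x = (0.8866, -0.0238, -1.0394)

e_1 = c_1/‖c_1‖ = (-3, -4, 3, -4)/7.0711 = (-0.4243, -0.5657, 0.4243, -0.5657).
r_{12} = e_1·c_2 = -1.5556.
u_2 = c_2 + 1.5556·e_1 = (2.3400, 1.1200, 2.6600, -0.8800).
‖u_2‖ = 3.8184, so e_2 = (0.6128, 0.2933, 0.6966, -0.2305).
r_{13} = e_1·c_3 = 2.1213; r_{23} = e_2·c_3 = -0.1833.
u_3 = c_3 − 2.1213·e_1 + 0.1833·e_2 = (1.0123, -1.7462, 0.2277, 1.1578).
‖u_3‖ = 2.3380, so e_3 = (0.4330, -0.7469, 0.0974, 0.4952).
Qᵀb = (4.1012, 0.0995, -2.4301).
Back-substitute: x_3 = -2.4301/2.3380 = -1.0394.
x_2 = (0.0995 + 0.1833·(-1.0394))/3.8184 = -0.0238.
x_1 = (4.1012 + 1.5556·(-0.0238) − 2.1213·(-1.0394))/7.0711 = 0.8866.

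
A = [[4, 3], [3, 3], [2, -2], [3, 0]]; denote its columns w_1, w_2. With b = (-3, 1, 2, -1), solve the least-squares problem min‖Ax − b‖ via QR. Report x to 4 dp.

x = (-0.0110, -0.4461)

w_1 = (4, 3, 2, 3); ‖w_1‖ = 6.1644, so q_1 = (0.6489, 0.4867, 0.3244, 0.4867).
q_1·w_2 = 0.6489·3 + 0.4867·3 + 0.3244·(-2) + 0.4867·0 = 2.7578.
u_2 = w_2 − 2.7578·q_1 = (1.2105, 1.6579, -2.8947, -1.3421).
‖u_2‖ = 3.7940, so q_2 = (0.3191, 0.4370, -0.7630, -0.3537).
Qᵀb = (-1.2978, -1.6924).
Back-substitute: x_2 = -1.6924/3.7940 = -0.4461.
x_1 = (-1.2978 − 2.7578·(-0.4461))/6.1644 = -0.0110.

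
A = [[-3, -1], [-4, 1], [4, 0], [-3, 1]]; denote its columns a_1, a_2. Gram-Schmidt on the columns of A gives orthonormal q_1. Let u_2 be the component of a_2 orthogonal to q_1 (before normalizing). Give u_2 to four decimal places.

u_2 = (-1.2400, 0.6800, 0.3200, 0.7600)

a_1 = (-3, -4, 4, -3); ‖a_1‖ = 7.0711, so q_1 = (-0.4243, -0.5657, 0.5657, -0.4243).
q_1·a_2 = (-0.4243)·(-1) + (-0.5657)·1 + 0.5657·0 + (-0.4243)·1 = -0.5657.
u_2 = a_2 + 0.5657·q_1 = (-1.2400, 0.6800, 0.3200, 0.7600).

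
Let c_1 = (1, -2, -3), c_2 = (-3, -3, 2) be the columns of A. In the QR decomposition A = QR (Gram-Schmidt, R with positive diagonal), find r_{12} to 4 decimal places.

r_{12} = -0.8018

c_1 = (1, -2, -3); ‖c_1‖ = 3.7417, so q_1 = (0.2673, -0.5345, -0.8018).
r_{12} = q_1·c_2 = -0.8018.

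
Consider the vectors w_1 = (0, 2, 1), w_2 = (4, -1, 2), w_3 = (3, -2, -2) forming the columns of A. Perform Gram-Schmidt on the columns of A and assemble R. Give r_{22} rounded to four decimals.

w_1 = (0, 2, 1); ‖w_1‖ = 2.2361, so e_1 = (0.0000, 0.8944, 0.4472).
e_1·w_2 = 0.0000·4 + 0.8944·(-1) + 0.4472·2 = 0.0000.
u_2 = w_2 + 0.0000·e_1 = (4.0000, -1.0000, 2.0000).
r_{22} = ‖u_2‖ = 4.5826.

r_{22} = 4.5826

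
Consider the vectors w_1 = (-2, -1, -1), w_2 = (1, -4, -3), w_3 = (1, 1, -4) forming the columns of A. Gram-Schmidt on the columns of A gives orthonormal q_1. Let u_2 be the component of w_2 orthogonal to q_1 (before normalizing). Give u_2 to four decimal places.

u_2 = (2.6667, -3.1667, -2.1667)

w_1 = (-2, -1, -1); ‖w_1‖ = 2.4495, so q_1 = (-0.8165, -0.4082, -0.4082).
q_1·w_2 = (-0.8165)·1 + (-0.4082)·(-4) + (-0.4082)·(-3) = 2.0412.
u_2 = w_2 − 2.0412·q_1 = (2.6667, -3.1667, -2.1667).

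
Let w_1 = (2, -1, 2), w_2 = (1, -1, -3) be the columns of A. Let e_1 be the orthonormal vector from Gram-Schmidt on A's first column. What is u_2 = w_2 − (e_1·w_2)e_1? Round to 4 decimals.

e_1 = w_1/‖w_1‖ = (2, -1, 2)/3.0000 = (0.6667, -0.3333, 0.6667).
r_{12} = e_1·w_2 = -1.0000.
u_2 = w_2 + 1.0000·e_1 = (1.6667, -1.3333, -2.3333).

u_2 = (1.6667, -1.3333, -2.3333)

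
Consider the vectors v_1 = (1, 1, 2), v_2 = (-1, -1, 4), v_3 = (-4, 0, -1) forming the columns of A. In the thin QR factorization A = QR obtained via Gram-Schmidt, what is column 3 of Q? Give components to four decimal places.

e_1 = v_1/‖v_1‖ = (1, 1, 2)/2.4495 = (0.4082, 0.4082, 0.8165).
r_{12} = e_1·v_2 = 2.4495.
u_2 = v_2 − 2.4495·e_1 = (-2.0000, -2.0000, 2.0000).
‖u_2‖ = 3.4641, so e_2 = (-0.5774, -0.5774, 0.5774).
r_{13} = e_1·v_3 = -2.4495; r_{23} = e_2·v_3 = 1.7321.
u_3 = v_3 + 2.4495·e_1 − 1.7321·e_2 = (-2.0000, 2.0000, 0.0000).
‖u_3‖ = 2.8284, so e_3 = (-0.7071, 0.7071, 0.0000).

e_3 = (-0.7071, 0.7071, 0.0000)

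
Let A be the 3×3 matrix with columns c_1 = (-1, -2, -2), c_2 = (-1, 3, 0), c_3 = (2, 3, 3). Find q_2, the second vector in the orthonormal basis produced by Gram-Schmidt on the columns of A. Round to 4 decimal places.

q_1 = c_1/‖c_1‖ = (-1, -2, -2)/3.0000 = (-0.3333, -0.6667, -0.6667).
r_{12} = q_1·c_2 = -1.6667.
u_2 = c_2 + 1.6667·q_1 = (-1.5556, 1.8889, -1.1111).
‖u_2‖ = 2.6874, so q_2 = (-0.5788, 0.7029, -0.4134).

q_2 = (-0.5788, 0.7029, -0.4134)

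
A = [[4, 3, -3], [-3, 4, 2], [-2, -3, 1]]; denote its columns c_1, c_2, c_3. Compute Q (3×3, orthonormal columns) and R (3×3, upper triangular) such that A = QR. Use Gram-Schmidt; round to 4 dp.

c_1 = (4, -3, -2); ‖c_1‖ = 5.3852, so e_1 = (0.7428, -0.5571, -0.3714).
e_1·c_2 = 0.7428·3 + (-0.5571)·4 + (-0.3714)·(-3) = 1.1142.
u_2 = c_2 − 1.1142·e_1 = (2.1724, 4.6207, -2.5862).
‖u_2‖ = 5.7235, so e_2 = (0.3796, 0.8073, -0.4519).
e_1·c_3 = 0.7428·(-3) + (-0.5571)·2 + (-0.3714)·1 = -3.7139; e_2·c_3 = 0.3796·(-3) + 0.8073·2 + (-0.4519)·1 = 0.0241.
u_3 = c_3 + 3.7139·e_1 − 0.0241·e_2 = (-0.2505, -0.0884, -0.3684).
‖u_3‖ = 0.4542, so e_3 = (-0.5516, -0.1947, -0.8111).

Q = [[0.7428, 0.3796, -0.5516], [-0.5571, 0.8073, -0.1947], [-0.3714, -0.4519, -0.8111]], R = [[5.3852, 1.1142, -3.7139], [0.0000, 5.7235, 0.0241], [0.0000, 0.0000, 0.4542]]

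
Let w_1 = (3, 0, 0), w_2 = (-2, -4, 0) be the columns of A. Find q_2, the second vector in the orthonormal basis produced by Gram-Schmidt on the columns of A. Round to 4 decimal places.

q_2 = (0.0000, -1.0000, 0.0000)

w_1 = (3, 0, 0); ‖w_1‖ = 3.0000, so q_1 = (1.0000, 0.0000, 0.0000).
q_1·w_2 = 1.0000·(-2) + 0.0000·(-4) + 0.0000·0 = -2.0000.
u_2 = w_2 + 2.0000·q_1 = (0.0000, -4.0000, 0.0000).
‖u_2‖ = 4.0000, so q_2 = (0.0000, -1.0000, 0.0000).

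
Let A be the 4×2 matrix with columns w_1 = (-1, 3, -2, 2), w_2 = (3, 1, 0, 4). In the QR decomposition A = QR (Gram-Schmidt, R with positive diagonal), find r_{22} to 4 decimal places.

w_1 = (-1, 3, -2, 2); ‖w_1‖ = 4.2426, so e_1 = (-0.2357, 0.7071, -0.4714, 0.4714).
e_1·w_2 = (-0.2357)·3 + 0.7071·1 + (-0.4714)·0 + 0.4714·4 = 1.8856.
u_2 = w_2 − 1.8856·e_1 = (3.4444, -0.3333, 0.8889, 3.1111).
r_{22} = ‖u_2‖ = 4.7376.

r_{22} = 4.7376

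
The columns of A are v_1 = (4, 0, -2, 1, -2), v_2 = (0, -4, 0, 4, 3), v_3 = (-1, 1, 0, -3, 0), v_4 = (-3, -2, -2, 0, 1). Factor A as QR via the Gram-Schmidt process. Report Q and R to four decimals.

q_1 = v_1/‖v_1‖ = (4, 0, -2, 1, -2)/5.0000 = (0.8000, 0.0000, -0.4000, 0.2000, -0.4000).
r_{12} = q_1·v_2 = -0.4000.
u_2 = v_2 + 0.4000·q_1 = (0.3200, -4.0000, -0.1600, 4.0800, 2.8400).
‖u_2‖ = 6.3906, so q_2 = (0.0501, -0.6259, -0.0250, 0.6384, 0.4444).
r_{13} = q_1·v_3 = -1.4000; r_{23} = q_2·v_3 = -2.5913.
u_3 = v_3 + 1.4000·q_1 + 2.5913·q_2 = (0.2498, -0.6219, -0.6249, -1.0656, 0.5916).
‖u_3‖ = 1.5249, so q_3 = (0.1638, -0.4079, -0.4098, -0.6988, 0.3880).
r_{14} = q_1·v_4 = -2.0000; r_{24} = q_2·v_4 = 1.5961; r_{34} = q_3·v_4 = 1.5319.
u_4 = v_4 + 2.0000·q_1 − 1.5961·q_2 − 1.5319·q_3 = (-1.7308, -0.3762, -2.1323, 0.4516, -1.1036).
‖u_4‖ = 3.0176, so q_4 = (-0.5736, -0.1247, -0.7066, 0.1496, -0.3657).

Q = [[0.8000, 0.0501, 0.1638, -0.5736], [0.0000, -0.6259, -0.4079, -0.1247], [-0.4000, -0.0250, -0.4098, -0.7066], [0.2000, 0.6384, -0.6988, 0.1496], [-0.4000, 0.4444, 0.3880, -0.3657]], R = [[5.0000, -0.4000, -1.4000, -2.0000], [0.0000, 6.3906, -2.5913, 1.5961], [0.0000, 0.0000, 1.5249, 1.5319], [0.0000, 0.0000, 0.0000, 3.0176]]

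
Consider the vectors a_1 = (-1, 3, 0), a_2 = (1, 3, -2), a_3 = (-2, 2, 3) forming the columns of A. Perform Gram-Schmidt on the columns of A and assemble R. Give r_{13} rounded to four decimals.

a_1 = (-1, 3, 0); ‖a_1‖ = 3.1623, so q_1 = (-0.3162, 0.9487, 0.0000).
r_{13} = q_1·a_3 = 2.5298.

r_{13} = 2.5298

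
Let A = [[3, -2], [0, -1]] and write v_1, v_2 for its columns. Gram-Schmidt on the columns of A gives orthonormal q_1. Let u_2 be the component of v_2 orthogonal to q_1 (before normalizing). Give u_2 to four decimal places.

q_1 = v_1/‖v_1‖ = (3, 0)/3.0000 = (1.0000, 0.0000).
r_{12} = q_1·v_2 = -2.0000.
u_2 = v_2 + 2.0000·q_1 = (0.0000, -1.0000).

u_2 = (0.0000, -1.0000)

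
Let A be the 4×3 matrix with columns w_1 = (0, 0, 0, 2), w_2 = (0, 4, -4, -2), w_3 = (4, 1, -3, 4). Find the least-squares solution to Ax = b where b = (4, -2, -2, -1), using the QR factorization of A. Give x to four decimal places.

x = (-3.2778, -0.5556, 1.1111)

w_1 = (0, 0, 0, 2); ‖w_1‖ = 2.0000, so e_1 = (0.0000, 0.0000, 0.0000, 1.0000).
e_1·w_2 = 0.0000·0 + 0.0000·4 + 0.0000·(-4) + 1.0000·(-2) = -2.0000.
u_2 = w_2 + 2.0000·e_1 = (0.0000, 4.0000, -4.0000, 0.0000).
‖u_2‖ = 5.6569, so e_2 = (0.0000, 0.7071, -0.7071, 0.0000).
e_1·w_3 = 0.0000·4 + 0.0000·1 + 0.0000·(-3) + 1.0000·4 = 4.0000; e_2·w_3 = 0.0000·4 + 0.7071·1 + (-0.7071)·(-3) + 0.0000·4 = 2.8284.
u_3 = w_3 − 4.0000·e_1 − 2.8284·e_2 = (4.0000, -1.0000, -1.0000, 0.0000).
‖u_3‖ = 4.2426, so e_3 = (0.9428, -0.2357, -0.2357, 0.0000).
Qᵀb = (-1.0000, 0.0000, 4.7140).
Back-substitute: x_3 = 4.7140/4.2426 = 1.1111.
x_2 = (0.0000 − 2.8284·1.1111)/5.6569 = -0.5556.
x_1 = (-1.0000 + 2.0000·(-0.5556) − 4.0000·1.1111)/2.0000 = -3.2778.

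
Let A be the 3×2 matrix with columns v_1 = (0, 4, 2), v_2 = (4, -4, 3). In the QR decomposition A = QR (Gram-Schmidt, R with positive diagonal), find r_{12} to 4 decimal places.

r_{12} = -2.2361

v_1 = (0, 4, 2); ‖v_1‖ = 4.4721, so q_1 = (0.0000, 0.8944, 0.4472).
r_{12} = q_1·v_2 = -2.2361.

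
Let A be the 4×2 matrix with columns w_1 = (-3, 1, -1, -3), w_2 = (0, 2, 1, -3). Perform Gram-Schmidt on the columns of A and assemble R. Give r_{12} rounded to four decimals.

e_1 = w_1/‖w_1‖ = (-3, 1, -1, -3)/4.4721 = (-0.6708, 0.2236, -0.2236, -0.6708).
r_{12} = e_1·w_2 = 2.2361.

r_{12} = 2.2361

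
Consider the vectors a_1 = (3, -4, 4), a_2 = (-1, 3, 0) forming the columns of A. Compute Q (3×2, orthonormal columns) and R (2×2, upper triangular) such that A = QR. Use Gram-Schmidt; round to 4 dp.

Q = [[0.4685, 0.0459], [-0.6247, 0.7234], [0.6247, 0.6889]], R = [[6.4031, -2.3426], [0.0000, 2.1242]]

a_1 = (3, -4, 4); ‖a_1‖ = 6.4031, so q_1 = (0.4685, -0.6247, 0.6247).
q_1·a_2 = 0.4685·(-1) + (-0.6247)·3 + 0.6247·0 = -2.3426.
u_2 = a_2 + 2.3426·q_1 = (0.0976, 1.5366, 1.4634).
‖u_2‖ = 2.1242, so q_2 = (0.0459, 0.7234, 0.6889).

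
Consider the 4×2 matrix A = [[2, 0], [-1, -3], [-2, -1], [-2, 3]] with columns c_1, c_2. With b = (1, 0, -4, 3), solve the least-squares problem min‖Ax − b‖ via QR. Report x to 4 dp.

c_1 = (2, -1, -2, -2); ‖c_1‖ = 3.6056, so e_1 = (0.5547, -0.2774, -0.5547, -0.5547).
e_1·c_2 = 0.5547·0 + (-0.2774)·(-3) + (-0.5547)·(-1) + (-0.5547)·3 = -0.2774.
u_2 = c_2 + 0.2774·e_1 = (0.1538, -3.0769, -1.1538, 2.8462).
‖u_2‖ = 4.3501, so e_2 = (0.0354, -0.7073, -0.2652, 0.6543).
Qᵀb = (1.1094, 3.0592).
Back-substitute: x_2 = 3.0592/4.3501 = 0.7033.
x_1 = (1.1094 + 0.2774·0.7033)/3.6056 = 0.3618.

x = (0.3618, 0.7033)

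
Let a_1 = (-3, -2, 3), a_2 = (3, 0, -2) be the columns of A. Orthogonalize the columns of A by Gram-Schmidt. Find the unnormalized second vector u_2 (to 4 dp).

u_2 = (0.9545, -1.3636, 0.0455)

a_1 = (-3, -2, 3); ‖a_1‖ = 4.6904, so q_1 = (-0.6396, -0.4264, 0.6396).
q_1·a_2 = (-0.6396)·3 + (-0.4264)·0 + 0.6396·(-2) = -3.1980.
u_2 = a_2 + 3.1980·q_1 = (0.9545, -1.3636, 0.0455).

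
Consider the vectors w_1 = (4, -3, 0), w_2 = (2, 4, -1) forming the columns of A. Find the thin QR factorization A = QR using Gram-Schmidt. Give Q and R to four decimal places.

Q = [[0.8000, 0.5851], [-0.6000, 0.7801], [0.0000, -0.2216]], R = [[5.0000, -0.8000], [0.0000, 4.5122]]

w_1 = (4, -3, 0); ‖w_1‖ = 5.0000, so e_1 = (0.8000, -0.6000, 0.0000).
e_1·w_2 = 0.8000·2 + (-0.6000)·4 + 0.0000·(-1) = -0.8000.
u_2 = w_2 + 0.8000·e_1 = (2.6400, 3.5200, -1.0000).
‖u_2‖ = 4.5122, so e_2 = (0.5851, 0.7801, -0.2216).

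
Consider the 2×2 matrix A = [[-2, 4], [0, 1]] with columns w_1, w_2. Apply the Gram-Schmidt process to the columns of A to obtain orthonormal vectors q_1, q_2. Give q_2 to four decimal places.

q_2 = (0.0000, 1.0000)

q_1 = w_1/‖w_1‖ = (-2, 0)/2.0000 = (-1.0000, 0.0000).
r_{12} = q_1·w_2 = -4.0000.
u_2 = w_2 + 4.0000·q_1 = (0.0000, 1.0000).
‖u_2‖ = 1.0000, so q_2 = (0.0000, 1.0000).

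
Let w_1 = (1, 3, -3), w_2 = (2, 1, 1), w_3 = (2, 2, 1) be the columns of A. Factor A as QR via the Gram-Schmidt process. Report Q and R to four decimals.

Q = [[0.2294, 0.7875, -0.5721], [0.6882, 0.2844, 0.6674], [-0.6882, 0.5468, 0.4767]], R = [[4.3589, 0.4588, 1.1471], [0.0000, 2.4061, 2.6905], [0.0000, 0.0000, 0.6674]]

q_1 = w_1/‖w_1‖ = (1, 3, -3)/4.3589 = (0.2294, 0.6882, -0.6882).
r_{12} = q_1·w_2 = 0.4588.
u_2 = w_2 − 0.4588·q_1 = (1.8947, 0.6842, 1.3158).
‖u_2‖ = 2.4061, so q_2 = (0.7875, 0.2844, 0.5468).
r_{13} = q_1·w_3 = 1.1471; r_{23} = q_2·w_3 = 2.6905.
u_3 = w_3 − 1.1471·q_1 − 2.6905·q_2 = (-0.3818, 0.4455, 0.3182).
‖u_3‖ = 0.6674, so q_3 = (-0.5721, 0.6674, 0.4767).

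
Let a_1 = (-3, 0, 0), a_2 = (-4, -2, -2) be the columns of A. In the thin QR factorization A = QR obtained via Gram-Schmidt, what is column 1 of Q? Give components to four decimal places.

e_1 = (-1.0000, 0.0000, 0.0000)

a_1 = (-3, 0, 0); ‖a_1‖ = 3.0000, so e_1 = (-1.0000, 0.0000, 0.0000).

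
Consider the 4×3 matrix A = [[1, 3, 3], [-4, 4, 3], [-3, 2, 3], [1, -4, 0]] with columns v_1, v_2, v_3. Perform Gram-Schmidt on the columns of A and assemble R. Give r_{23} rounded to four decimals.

v_1 = (1, -4, -3, 1); ‖v_1‖ = 5.1962, so q_1 = (0.1925, -0.7698, -0.5774, 0.1925).
q_1·v_2 = 0.1925·3 + (-0.7698)·4 + (-0.5774)·2 + 0.1925·(-4) = -4.4264.
u_2 = v_2 + 4.4264·q_1 = (3.8519, 0.5926, -0.5556, -3.1481).
‖u_2‖ = 5.0406, so q_2 = (0.7642, 0.1176, -0.1102, -0.6246).
r_{23} = q_2·v_3 = 2.3146.

r_{23} = 2.3146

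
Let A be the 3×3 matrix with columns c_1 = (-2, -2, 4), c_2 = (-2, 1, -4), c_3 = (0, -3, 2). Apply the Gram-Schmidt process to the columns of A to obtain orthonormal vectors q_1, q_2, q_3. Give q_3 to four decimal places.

q_3 = (0.2279, -0.9117, -0.3419)

q_1 = c_1/‖c_1‖ = (-2, -2, 4)/4.8990 = (-0.4082, -0.4082, 0.8165).
r_{12} = q_1·c_2 = -2.8577.
u_2 = c_2 + 2.8577·q_1 = (-3.1667, -0.1667, -1.6667).
‖u_2‖ = 3.5824, so q_2 = (-0.8840, -0.0465, -0.4652).
r_{13} = q_1·c_3 = 2.8577; r_{23} = q_2·c_3 = -0.7909.
u_3 = c_3 − 2.8577·q_1 + 0.7909·q_2 = (0.4675, -1.8701, -0.7013).
‖u_3‖ = 2.0513, so q_3 = (0.2279, -0.9117, -0.3419).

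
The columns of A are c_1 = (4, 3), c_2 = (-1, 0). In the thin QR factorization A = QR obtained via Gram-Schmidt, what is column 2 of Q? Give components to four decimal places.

q_2 = (-0.6000, 0.8000)

c_1 = (4, 3); ‖c_1‖ = 5.0000, so q_1 = (0.8000, 0.6000).
q_1·c_2 = 0.8000·(-1) + 0.6000·0 = -0.8000.
u_2 = c_2 + 0.8000·q_1 = (-0.3600, 0.4800).
‖u_2‖ = 0.6000, so q_2 = (-0.6000, 0.8000).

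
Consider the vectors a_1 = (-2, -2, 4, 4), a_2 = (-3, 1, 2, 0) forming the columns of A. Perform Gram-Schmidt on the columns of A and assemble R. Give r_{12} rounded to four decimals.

r_{12} = 1.8974

q_1 = a_1/‖a_1‖ = (-2, -2, 4, 4)/6.3246 = (-0.3162, -0.3162, 0.6325, 0.6325).
r_{12} = q_1·a_2 = 1.8974.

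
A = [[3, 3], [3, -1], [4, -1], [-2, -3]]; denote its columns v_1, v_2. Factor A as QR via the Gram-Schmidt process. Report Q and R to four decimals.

e_1 = v_1/‖v_1‖ = (3, 3, 4, -2)/6.1644 = (0.4867, 0.4867, 0.6489, -0.3244).
r_{12} = e_1·v_2 = 1.2978.
u_2 = v_2 − 1.2978·e_1 = (2.3684, -1.6316, -1.8421, -2.5789).
‖u_2‖ = 4.2797, so e_2 = (0.5534, -0.3812, -0.4304, -0.6026).

Q = [[0.4867, 0.5534], [0.4867, -0.3812], [0.6489, -0.4304], [-0.3244, -0.6026]], R = [[6.1644, 1.2978], [0.0000, 4.2797]]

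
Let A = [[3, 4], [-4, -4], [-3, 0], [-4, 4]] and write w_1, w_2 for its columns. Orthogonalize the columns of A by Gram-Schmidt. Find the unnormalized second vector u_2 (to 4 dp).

u_2 = (3.2800, -3.0400, 0.7200, 4.9600)

e_1 = w_1/‖w_1‖ = (3, -4, -3, -4)/7.0711 = (0.4243, -0.5657, -0.4243, -0.5657).
r_{12} = e_1·w_2 = 1.6971.
u_2 = w_2 − 1.6971·e_1 = (3.2800, -3.0400, 0.7200, 4.9600).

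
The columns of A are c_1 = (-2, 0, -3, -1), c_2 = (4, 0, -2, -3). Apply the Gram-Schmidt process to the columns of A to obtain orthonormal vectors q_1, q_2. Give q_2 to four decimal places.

q_2 = (0.7703, 0.0000, -0.3320, -0.5445)

c_1 = (-2, 0, -3, -1); ‖c_1‖ = 3.7417, so q_1 = (-0.5345, 0.0000, -0.8018, -0.2673).
q_1·c_2 = (-0.5345)·4 + 0.0000·0 + (-0.8018)·(-2) + (-0.2673)·(-3) = 0.2673.
u_2 = c_2 − 0.2673·q_1 = (4.1429, 0.0000, -1.7857, -2.9286).
‖u_2‖ = 5.3785, so q_2 = (0.7703, 0.0000, -0.3320, -0.5445).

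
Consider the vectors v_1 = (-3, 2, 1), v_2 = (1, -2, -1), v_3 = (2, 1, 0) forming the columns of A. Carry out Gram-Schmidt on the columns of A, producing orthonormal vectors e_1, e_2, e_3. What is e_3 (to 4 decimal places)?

e_1 = v_1/‖v_1‖ = (-3, 2, 1)/3.7417 = (-0.8018, 0.5345, 0.2673).
r_{12} = e_1·v_2 = -2.1381.
u_2 = v_2 + 2.1381·e_1 = (-0.7143, -0.8571, -0.4286).
‖u_2‖ = 1.1952, so e_2 = (-0.5976, -0.7171, -0.3586).
r_{13} = e_1·v_3 = -1.0690; r_{23} = e_2·v_3 = -1.9124.
u_3 = v_3 + 1.0690·e_1 + 1.9124·e_2 = (0.0000, 0.2000, -0.4000).
‖u_3‖ = 0.4472, so e_3 = (0.0000, 0.4472, -0.8944).

e_3 = (0.0000, 0.4472, -0.8944)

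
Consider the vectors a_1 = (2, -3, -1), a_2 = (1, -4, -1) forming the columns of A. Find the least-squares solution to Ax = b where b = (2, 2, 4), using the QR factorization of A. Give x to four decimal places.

q_1 = a_1/‖a_1‖ = (2, -3, -1)/3.7417 = (0.5345, -0.8018, -0.2673).
r_{12} = q_1·a_2 = 4.0089.
u_2 = a_2 − 4.0089·q_1 = (-1.1429, -0.7857, 0.0714).
‖u_2‖ = 1.3887, so q_2 = (-0.8230, -0.5658, 0.0514).
Qᵀb = (-1.6036, -2.5717).
Back-substitute: x_2 = -2.5717/1.3887 = -1.8519.
x_1 = (-1.6036 − 4.0089·(-1.8519))/3.7417 = 1.5556.

x = (1.5556, -1.8519)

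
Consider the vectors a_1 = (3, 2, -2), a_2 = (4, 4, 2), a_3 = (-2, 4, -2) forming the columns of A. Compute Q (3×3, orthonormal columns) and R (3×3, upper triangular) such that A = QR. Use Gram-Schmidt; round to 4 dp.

a_1 = (3, 2, -2); ‖a_1‖ = 4.1231, so q_1 = (0.7276, 0.4851, -0.4851).
q_1·a_2 = 0.7276·4 + 0.4851·4 + (-0.4851)·2 = 3.8806.
u_2 = a_2 − 3.8806·q_1 = (1.1765, 2.1176, 3.8824).
‖u_2‖ = 4.5762, so q_2 = (0.2571, 0.4628, 0.8484).
q_1·a_3 = 0.7276·(-2) + 0.4851·4 + (-0.4851)·(-2) = 1.4552; q_2·a_3 = 0.2571·(-2) + 0.4628·4 + 0.8484·(-2) = -0.3599.
u_3 = a_3 − 1.4552·q_1 + 0.3599·q_2 = (-2.9663, 3.4607, -0.9888).
‖u_3‖ = 4.6640, so q_3 = (-0.6360, 0.7420, -0.2120).

Q = [[0.7276, 0.2571, -0.6360], [0.4851, 0.4628, 0.7420], [-0.4851, 0.8484, -0.2120]], R = [[4.1231, 3.8806, 1.4552], [0.0000, 4.5762, -0.3599], [0.0000, 0.0000, 4.6640]]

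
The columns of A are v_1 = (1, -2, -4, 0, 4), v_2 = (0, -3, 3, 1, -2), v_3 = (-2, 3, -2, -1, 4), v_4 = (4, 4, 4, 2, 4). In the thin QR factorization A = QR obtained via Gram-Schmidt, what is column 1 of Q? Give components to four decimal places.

v_1 = (1, -2, -4, 0, 4); ‖v_1‖ = 6.0828, so e_1 = (0.1644, -0.3288, -0.6576, 0.0000, 0.6576).

e_1 = (0.1644, -0.3288, -0.6576, 0.0000, 0.6576)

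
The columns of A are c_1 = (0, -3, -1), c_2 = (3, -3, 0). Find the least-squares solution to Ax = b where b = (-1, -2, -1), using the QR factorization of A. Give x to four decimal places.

c_1 = (0, -3, -1); ‖c_1‖ = 3.1623, so q_1 = (0.0000, -0.9487, -0.3162).
q_1·c_2 = 0.0000·3 + (-0.9487)·(-3) + (-0.3162)·0 = 2.8460.
u_2 = c_2 − 2.8460·q_1 = (3.0000, -0.3000, 0.9000).
‖u_2‖ = 3.1464, so q_2 = (0.9535, -0.0953, 0.2860).
Qᵀb = (2.2136, -1.0488).
Back-substitute: x_2 = -1.0488/3.1464 = -0.3333.
x_1 = (2.2136 − 2.8460·(-0.3333))/3.1623 = 1.0000.

x = (1.0000, -0.3333)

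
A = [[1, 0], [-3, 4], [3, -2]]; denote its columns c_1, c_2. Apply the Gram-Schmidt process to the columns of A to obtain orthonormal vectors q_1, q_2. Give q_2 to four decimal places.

c_1 = (1, -3, 3); ‖c_1‖ = 4.3589, so q_1 = (0.2294, -0.6882, 0.6882).
q_1·c_2 = 0.2294·0 + (-0.6882)·4 + 0.6882·(-2) = -4.1295.
u_2 = c_2 + 4.1295·q_1 = (0.9474, 1.1579, 0.8421).
‖u_2‖ = 1.7168, so q_2 = (0.5518, 0.6745, 0.4905).

q_2 = (0.5518, 0.6745, 0.4905)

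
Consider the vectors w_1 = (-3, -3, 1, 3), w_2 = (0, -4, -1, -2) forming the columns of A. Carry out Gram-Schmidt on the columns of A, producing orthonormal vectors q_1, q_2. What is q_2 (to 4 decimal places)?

q_1 = w_1/‖w_1‖ = (-3, -3, 1, 3)/5.2915 = (-0.5669, -0.5669, 0.1890, 0.5669).
r_{12} = q_1·w_2 = 0.9449.
u_2 = w_2 − 0.9449·q_1 = (0.5357, -3.4643, -1.1786, -2.5357).
‖u_2‖ = 4.4841, so q_2 = (0.1195, -0.7726, -0.2628, -0.5655).

q_2 = (0.1195, -0.7726, -0.2628, -0.5655)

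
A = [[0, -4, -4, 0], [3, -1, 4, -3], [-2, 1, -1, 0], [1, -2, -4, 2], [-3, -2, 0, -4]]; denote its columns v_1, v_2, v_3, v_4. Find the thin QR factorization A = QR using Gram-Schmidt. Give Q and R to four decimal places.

e_1 = v_1/‖v_1‖ = (0, 3, -2, 1, -3)/4.7958 = (0.0000, 0.6255, -0.4170, 0.2085, -0.6255).
r_{12} = e_1·v_2 = -0.2085.
u_2 = v_2 + 0.2085·e_1 = (-4.0000, -0.8696, 0.9130, -1.9565, -2.1304).
‖u_2‖ = 5.0948, so e_2 = (-0.7851, -0.1707, 0.1792, -0.3840, -0.4182).
r_{13} = e_1·v_3 = 2.0851; r_{23} = e_2·v_3 = 3.8147.
u_3 = v_3 − 2.0851·e_1 − 3.8147·e_2 = (-1.0050, 3.3467, -0.8141, -2.9698, 2.8995).
‖u_3‖ = 5.4864, so e_3 = (-0.1832, 0.6100, -0.1484, -0.5413, 0.5285).
r_{14} = e_1·v_4 = 1.0426; r_{24} = e_2·v_4 = 1.4166; r_{34} = e_3·v_4 = -5.0266.
u_4 = v_4 − 1.0426·e_1 − 1.4166·e_2 + 5.0266·e_3 = (0.1914, -0.3441, -0.5649, -0.3943, -0.0989).
‖u_4‖ = 0.7997, so e_4 = (0.2394, -0.4303, -0.7064, -0.4931, -0.1237).

Q = [[0.0000, -0.7851, -0.1832, 0.2394], [0.6255, -0.1707, 0.6100, -0.4303], [-0.4170, 0.1792, -0.1484, -0.7064], [0.2085, -0.3840, -0.5413, -0.4931], [-0.6255, -0.4182, 0.5285, -0.1237]], R = [[4.7958, -0.2085, 2.0851, 1.0426], [0.0000, 5.0948, 3.8147, 1.4166], [0.0000, 0.0000, 5.4864, -5.0266], [0.0000, 0.0000, 0.0000, 0.7997]]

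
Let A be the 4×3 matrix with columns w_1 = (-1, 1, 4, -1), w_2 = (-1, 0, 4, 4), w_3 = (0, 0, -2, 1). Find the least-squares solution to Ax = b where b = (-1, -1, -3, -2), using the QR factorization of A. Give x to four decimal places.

x = (0.1647, -0.5622, 0.6466)

w_1 = (-1, 1, 4, -1); ‖w_1‖ = 4.3589, so e_1 = (-0.2294, 0.2294, 0.9177, -0.2294).
e_1·w_2 = (-0.2294)·(-1) + 0.2294·0 + 0.9177·4 + (-0.2294)·4 = 2.9824.
u_2 = w_2 − 2.9824·e_1 = (-0.3158, -0.6842, 1.2632, 4.6842).
‖u_2‖ = 4.9097, so e_2 = (-0.0643, -0.1394, 0.2573, 0.9541).
e_1·w_3 = (-0.2294)·0 + 0.2294·0 + 0.9177·(-2) + (-0.2294)·1 = -2.0647; e_2·w_3 = (-0.0643)·0 + (-0.1394)·0 + 0.2573·(-2) + 0.9541·1 = 0.4395.
u_3 = w_3 + 2.0647·e_1 − 0.4395·e_2 = (-0.4454, 0.5349, -0.2183, 0.1070).
‖u_3‖ = 0.7373, so e_3 = (-0.6041, 0.7255, -0.2961, 0.1451).
Qᵀb = (-2.2942, -2.4763, 0.4768).
Back-substitute: x_3 = 0.4768/0.7373 = 0.6466.
x_2 = (-2.4763 − 0.4395·0.6466)/4.9097 = -0.5622.
x_1 = (-2.2942 − 2.9824·(-0.5622) + 2.0647·0.6466)/4.3589 = 0.1647.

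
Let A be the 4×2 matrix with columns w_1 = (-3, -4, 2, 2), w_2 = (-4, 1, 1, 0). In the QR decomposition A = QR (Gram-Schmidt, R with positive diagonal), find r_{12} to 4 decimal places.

r_{12} = 1.7408

e_1 = w_1/‖w_1‖ = (-3, -4, 2, 2)/5.7446 = (-0.5222, -0.6963, 0.3482, 0.3482).
r_{12} = e_1·w_2 = 1.7408.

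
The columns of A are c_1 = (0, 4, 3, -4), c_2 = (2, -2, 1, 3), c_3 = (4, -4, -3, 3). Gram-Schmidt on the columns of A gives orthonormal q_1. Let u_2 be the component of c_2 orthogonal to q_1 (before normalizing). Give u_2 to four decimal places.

c_1 = (0, 4, 3, -4); ‖c_1‖ = 6.4031, so q_1 = (0.0000, 0.6247, 0.4685, -0.6247).
q_1·c_2 = 0.0000·2 + 0.6247·(-2) + 0.4685·1 + (-0.6247)·3 = -2.6550.
u_2 = c_2 + 2.6550·q_1 = (2.0000, -0.3415, 2.2439, 1.3415).

u_2 = (2.0000, -0.3415, 2.2439, 1.3415)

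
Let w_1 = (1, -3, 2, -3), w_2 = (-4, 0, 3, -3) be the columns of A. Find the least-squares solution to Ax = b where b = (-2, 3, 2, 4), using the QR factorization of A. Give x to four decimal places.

x = (-1.0106, 0.3858)

w_1 = (1, -3, 2, -3); ‖w_1‖ = 4.7958, so q_1 = (0.2085, -0.6255, 0.4170, -0.6255).
q_1·w_2 = 0.2085·(-4) + (-0.6255)·0 + 0.4170·3 + (-0.6255)·(-3) = 2.2937.
u_2 = w_2 − 2.2937·q_1 = (-4.4783, 1.4348, 2.0435, -1.5652).
‖u_2‖ = 5.3609, so q_2 = (-0.8354, 0.2676, 0.3812, -0.2920).
Qᵀb = (-3.9618, 2.0681).
Back-substitute: x_2 = 2.0681/5.3609 = 0.3858.
x_1 = (-3.9618 − 2.2937·0.3858)/4.7958 = -1.0106.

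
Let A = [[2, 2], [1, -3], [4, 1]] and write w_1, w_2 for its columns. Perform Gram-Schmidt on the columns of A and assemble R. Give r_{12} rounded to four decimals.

r_{12} = 1.0911

w_1 = (2, 1, 4); ‖w_1‖ = 4.5826, so e_1 = (0.4364, 0.2182, 0.8729).
r_{12} = e_1·w_2 = 1.0911.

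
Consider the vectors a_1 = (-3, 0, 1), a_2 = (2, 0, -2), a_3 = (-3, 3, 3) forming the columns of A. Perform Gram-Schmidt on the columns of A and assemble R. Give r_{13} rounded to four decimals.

a_1 = (-3, 0, 1); ‖a_1‖ = 3.1623, so e_1 = (-0.9487, 0.0000, 0.3162).
r_{13} = e_1·a_3 = 3.7947.

r_{13} = 3.7947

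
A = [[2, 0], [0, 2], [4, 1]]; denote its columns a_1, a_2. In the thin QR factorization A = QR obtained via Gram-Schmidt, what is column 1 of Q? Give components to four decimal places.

a_1 = (2, 0, 4); ‖a_1‖ = 4.4721, so e_1 = (0.4472, 0.0000, 0.8944).

e_1 = (0.4472, 0.0000, 0.8944)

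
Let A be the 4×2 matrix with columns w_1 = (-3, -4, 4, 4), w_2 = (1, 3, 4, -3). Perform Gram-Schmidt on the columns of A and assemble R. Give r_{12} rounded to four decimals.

w_1 = (-3, -4, 4, 4); ‖w_1‖ = 7.5498, so e_1 = (-0.3974, -0.5298, 0.5298, 0.5298).
r_{12} = e_1·w_2 = -1.4570.

r_{12} = -1.4570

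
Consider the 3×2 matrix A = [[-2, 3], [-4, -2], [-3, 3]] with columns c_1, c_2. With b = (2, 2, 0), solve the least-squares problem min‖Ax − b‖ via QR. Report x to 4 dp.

c_1 = (-2, -4, -3); ‖c_1‖ = 5.3852, so q_1 = (-0.3714, -0.7428, -0.5571).
q_1·c_2 = (-0.3714)·3 + (-0.7428)·(-2) + (-0.5571)·3 = -1.2999.
u_2 = c_2 + 1.2999·q_1 = (2.5172, -2.9655, 2.2759).
‖u_2‖ = 4.5067, so q_2 = (0.5586, -0.6580, 0.5050).
Qᵀb = (-2.2283, -0.1989).
Back-substitute: x_2 = -0.1989/4.5067 = -0.0441.
x_1 = (-2.2283 + 1.2999·(-0.0441))/5.3852 = -0.4244.

x = (-0.4244, -0.0441)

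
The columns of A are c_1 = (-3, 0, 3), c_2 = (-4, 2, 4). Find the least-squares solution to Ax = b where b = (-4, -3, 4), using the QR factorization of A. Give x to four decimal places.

c_1 = (-3, 0, 3); ‖c_1‖ = 4.2426, so e_1 = (-0.7071, 0.0000, 0.7071).
e_1·c_2 = (-0.7071)·(-4) + 0.0000·2 + 0.7071·4 = 5.6569.
u_2 = c_2 − 5.6569·e_1 = (0.0000, 2.0000, 0.0000).
‖u_2‖ = 2.0000, so e_2 = (0.0000, 1.0000, 0.0000).
Qᵀb = (5.6569, -3.0000).
Back-substitute: x_2 = -3.0000/2.0000 = -1.5000.
x_1 = (5.6569 − 5.6569·(-1.5000))/4.2426 = 3.3333.

x = (3.3333, -1.5000)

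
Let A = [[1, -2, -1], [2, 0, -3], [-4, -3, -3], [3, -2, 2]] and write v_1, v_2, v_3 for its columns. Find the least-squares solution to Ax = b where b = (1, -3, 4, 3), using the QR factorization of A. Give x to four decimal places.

v_1 = (1, 2, -4, 3); ‖v_1‖ = 5.4772, so e_1 = (0.1826, 0.3651, -0.7303, 0.5477).
e_1·v_2 = 0.1826·(-2) + 0.3651·0 + (-0.7303)·(-3) + 0.5477·(-2) = 0.7303.
u_2 = v_2 − 0.7303·e_1 = (-2.1333, -0.2667, -2.4667, -2.4000).
‖u_2‖ = 4.0579, so e_2 = (-0.5257, -0.0657, -0.6079, -0.5914).
e_1·v_3 = 0.1826·(-1) + 0.3651·(-3) + (-0.7303)·(-3) + 0.5477·2 = 2.0083; e_2·v_3 = (-0.5257)·(-1) + (-0.0657)·(-3) + (-0.6079)·(-3) + (-0.5914)·2 = 1.3636.
u_3 = v_3 − 2.0083·e_1 − 1.3636·e_2 = (-0.6498, -3.6437, -0.7045, 1.7065).
‖u_3‖ = 4.1361, so e_3 = (-0.1571, -0.8810, -0.1703, 0.4126).
Qᵀb = (-2.1909, -4.5343, 3.0422).
Back-substitute: x_3 = 3.0422/4.1361 = 0.7355.
x_2 = (-4.5343 − 1.3636·0.7355)/4.0579 = -1.3646.
x_1 = (-2.1909 − 0.7303·(-1.3646) − 2.0083·0.7355)/5.4772 = -0.4878.

x = (-0.4878, -1.3646, 0.7355)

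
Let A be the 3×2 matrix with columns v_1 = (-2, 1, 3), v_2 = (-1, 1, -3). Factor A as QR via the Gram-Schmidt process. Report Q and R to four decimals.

Q = [[-0.5345, -0.6397], [0.2673, 0.4921], [0.8018, -0.5905]], R = [[3.7417, -1.6036], [0.0000, 2.9032]]

v_1 = (-2, 1, 3); ‖v_1‖ = 3.7417, so e_1 = (-0.5345, 0.2673, 0.8018).
e_1·v_2 = (-0.5345)·(-1) + 0.2673·1 + 0.8018·(-3) = -1.6036.
u_2 = v_2 + 1.6036·e_1 = (-1.8571, 1.4286, -1.7143).
‖u_2‖ = 2.9032, so e_2 = (-0.6397, 0.4921, -0.5905).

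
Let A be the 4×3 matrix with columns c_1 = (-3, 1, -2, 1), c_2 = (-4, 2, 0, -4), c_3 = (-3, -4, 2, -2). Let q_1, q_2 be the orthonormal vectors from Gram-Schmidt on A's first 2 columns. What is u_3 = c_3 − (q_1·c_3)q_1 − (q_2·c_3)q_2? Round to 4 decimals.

c_1 = (-3, 1, -2, 1); ‖c_1‖ = 3.8730, so q_1 = (-0.7746, 0.2582, -0.5164, 0.2582).
q_1·c_2 = (-0.7746)·(-4) + 0.2582·2 + (-0.5164)·0 + 0.2582·(-4) = 2.5820.
u_2 = c_2 − 2.5820·q_1 = (-2.0000, 1.3333, 1.3333, -4.6667).
‖u_2‖ = 5.4160, so q_2 = (-0.3693, 0.2462, 0.2462, -0.8616).
q_1·c_3 = (-0.7746)·(-3) + 0.2582·(-4) + (-0.5164)·2 + 0.2582·(-2) = -0.2582; q_2·c_3 = (-0.3693)·(-3) + 0.2462·(-4) + 0.2462·2 + (-0.8616)·(-2) = 2.3387.
u_3 = c_3 + 0.2582·q_1 − 2.3387·q_2 = (-2.3364, -4.5091, 1.2909, 0.0818).

u_3 = (-2.3364, -4.5091, 1.2909, 0.0818)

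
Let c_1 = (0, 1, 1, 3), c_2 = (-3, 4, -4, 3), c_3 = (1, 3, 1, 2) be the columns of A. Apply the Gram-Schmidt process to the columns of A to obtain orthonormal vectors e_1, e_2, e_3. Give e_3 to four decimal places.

c_1 = (0, 1, 1, 3); ‖c_1‖ = 3.3166, so e_1 = (0.0000, 0.3015, 0.3015, 0.9045).
e_1·c_2 = 0.0000·(-3) + 0.3015·4 + 0.3015·(-4) + 0.9045·3 = 2.7136.
u_2 = c_2 − 2.7136·e_1 = (-3.0000, 3.1818, -4.8182, 0.5455).
‖u_2‖ = 6.5297, so e_2 = (-0.4594, 0.4873, -0.7379, 0.0835).
e_1·c_3 = 0.0000·1 + 0.3015·3 + 0.3015·1 + 0.9045·2 = 3.0151; e_2·c_3 = (-0.4594)·1 + 0.4873·3 + (-0.7379)·1 + 0.0835·2 = 0.4316.
u_3 = c_3 − 3.0151·e_1 − 0.4316·e_2 = (1.1983, 1.8806, 0.4094, -0.7633).
‖u_3‖ = 2.3922, so e_3 = (0.5009, 0.7861, 0.1711, -0.3191).

e_3 = (0.5009, 0.7861, 0.1711, -0.3191)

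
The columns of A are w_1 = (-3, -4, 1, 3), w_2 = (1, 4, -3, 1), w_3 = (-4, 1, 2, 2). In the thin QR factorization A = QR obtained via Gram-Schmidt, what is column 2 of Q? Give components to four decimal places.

e_2 = (-0.1539, 0.4477, -0.6015, 0.6435)

w_1 = (-3, -4, 1, 3); ‖w_1‖ = 5.9161, so e_1 = (-0.5071, -0.6761, 0.1690, 0.5071).
e_1·w_2 = (-0.5071)·1 + (-0.6761)·4 + 0.1690·(-3) + 0.5071·1 = -3.2116.
u_2 = w_2 + 3.2116·e_1 = (-0.6286, 1.8286, -2.4571, 2.6286).
‖u_2‖ = 4.0848, so e_2 = (-0.1539, 0.4477, -0.6015, 0.6435).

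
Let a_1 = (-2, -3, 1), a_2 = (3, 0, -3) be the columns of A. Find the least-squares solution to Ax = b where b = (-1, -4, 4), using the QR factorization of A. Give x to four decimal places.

x = (1.1053, -0.2807)

q_1 = a_1/‖a_1‖ = (-2, -3, 1)/3.7417 = (-0.5345, -0.8018, 0.2673).
r_{12} = q_1·a_2 = -2.4054.
u_2 = a_2 + 2.4054·q_1 = (1.7143, -1.9286, -2.3571).
‖u_2‖ = 3.4949, so q_2 = (0.4905, -0.5518, -0.6745).
Qᵀb = (4.8107, -0.9810).
Back-substitute: x_2 = -0.9810/3.4949 = -0.2807.
x_1 = (4.8107 + 2.4054·(-0.2807))/3.7417 = 1.1053.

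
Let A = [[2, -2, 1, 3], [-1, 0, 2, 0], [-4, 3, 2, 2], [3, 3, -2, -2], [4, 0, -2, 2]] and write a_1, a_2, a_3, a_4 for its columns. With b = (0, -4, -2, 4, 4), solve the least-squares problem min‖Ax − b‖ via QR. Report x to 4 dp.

q_1 = a_1/‖a_1‖ = (2, -1, -4, 3, 4)/6.7823 = (0.2949, -0.1474, -0.5898, 0.4423, 0.5898).
r_{12} = q_1·a_2 = -1.0321.
u_2 = a_2 + 1.0321·q_1 = (-1.6957, -0.1522, 2.3913, 3.4565, 0.6087).
‖u_2‖ = 4.5755, so q_2 = (-0.3706, -0.0333, 0.5226, 0.7554, 0.1330).
r_{13} = q_1·a_3 = -3.2437; r_{23} = q_2·a_3 = -1.1688.
u_3 = a_3 + 3.2437·q_1 + 1.1688·q_2 = (1.5234, 1.4829, 0.6978, 0.3178, 0.0685).
‖u_3‖ = 2.2610, so q_3 = (0.6738, 0.6558, 0.3086, 0.1405, 0.0303).
r_{14} = q_1·a_4 = 0.0000; r_{24} = q_2·a_4 = -1.3113; r_{34} = q_3·a_4 = 2.4181.
u_4 = a_4 + 0.0000·q_1 + 1.3113·q_2 − 2.4181·q_3 = (0.8848, -1.6295, 1.9391, -1.3492, 2.1012).
‖u_4‖ = 3.6651, so q_4 = (0.2414, -0.4446, 0.5291, -0.3681, 0.5733).
Qᵀb = (5.8977, 2.6417, -2.5572, 1.5409).
Back-substitute: x_4 = 1.5409/3.6651 = 0.4204.
x_3 = (-2.5572 − 2.4181·0.4204)/2.2610 = -1.5807.
x_2 = (2.6417 + 1.1688·(-1.5807) + 1.3113·0.4204)/4.5755 = 0.2941.
x_1 = (5.8977 + 1.0321·0.2941 + 3.2437·(-1.5807) + 0.0000·0.4204)/6.7823 = 0.1583.

x = (0.1583, 0.2941, -1.5807, 0.4204)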